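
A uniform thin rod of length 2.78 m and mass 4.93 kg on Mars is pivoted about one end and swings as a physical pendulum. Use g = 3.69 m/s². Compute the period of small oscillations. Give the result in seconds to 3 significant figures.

For a physical pendulum T = 2π√(I/(mgd)), with d = 1.390 m from pivot to centre of mass.
I_cm = mL²/12 = 4.93 × 2.78²/12 = 3.175 kg·m²; I = I_cm + md² = 3.175 + 4.93 × 1.390² = 12.70 kg·m².
T = 2π√(12.70/(4.93 × 3.69 × 1.390)) = 4.45 s.

4.45 s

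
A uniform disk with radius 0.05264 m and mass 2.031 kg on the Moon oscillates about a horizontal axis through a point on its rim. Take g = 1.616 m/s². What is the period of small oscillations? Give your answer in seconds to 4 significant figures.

1.389 s

I_cm = ½mr² = 0.0028139 kg·m². The pivot is at distance d = 0.05264 m from the centre of mass.
By the parallel-axis theorem, I = I_cm + md² = 0.0028139 + 0.0056278 = 0.0084418 kg·m².
T = 2π√(I/(mgd)) = 2π√(0.0084418/(2.031 × 1.616 × 0.05264)) = 1.389 s.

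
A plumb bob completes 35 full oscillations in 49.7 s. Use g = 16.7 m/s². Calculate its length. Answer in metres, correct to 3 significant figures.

0.853 m

T = 49.7/35 = 1.420 s.
From T = 2π√(L/g), L = gT²/(4π²) = 16.7 × 1.420²/(4π²) = 0.853 m.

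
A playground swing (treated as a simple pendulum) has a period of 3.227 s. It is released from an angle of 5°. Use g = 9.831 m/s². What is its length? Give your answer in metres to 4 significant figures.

From T = 2π√(L/g), L = gT²/(4π²) = 9.831 × 3.2270²/(4π²) = 2.593 m.

2.593 m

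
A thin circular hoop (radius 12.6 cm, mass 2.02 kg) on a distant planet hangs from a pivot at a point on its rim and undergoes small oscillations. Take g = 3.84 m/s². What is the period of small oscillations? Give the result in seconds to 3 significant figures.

1.61 s

I_cm = mr² = 0.03207 kg·m². The pivot is at distance d = 0.126 m from the centre of mass.
By the parallel-axis theorem, I = I_cm + md² = 0.03207 + 0.03207 = 0.06414 kg·m².
T = 2π√(I/(mgd)) = 2π√(0.06414/(2.02 × 3.84 × 0.126)) = 1.61 s.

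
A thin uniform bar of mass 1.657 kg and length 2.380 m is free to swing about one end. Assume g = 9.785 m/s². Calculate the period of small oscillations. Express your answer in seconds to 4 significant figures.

For a physical pendulum T = 2π√(I/(mgd)), with d = 1.1900 m from pivot to centre of mass.
I_cm = mL²/12 = 1.657 × 2.380²/12 = 0.78216 kg·m²; I = I_cm + md² = 0.78216 + 1.657 × 1.1900² = 3.1286 kg·m².
T = 2π√(3.1286/(1.657 × 9.785 × 1.1900)) = 2.530 s.

2.530 s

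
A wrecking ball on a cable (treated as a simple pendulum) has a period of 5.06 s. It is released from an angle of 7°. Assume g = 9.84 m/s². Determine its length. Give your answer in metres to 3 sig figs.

6.38 m

From T = 2π√(L/g), L = gT²/(4π²) = 9.84 × 5.060²/(4π²) = 6.38 m.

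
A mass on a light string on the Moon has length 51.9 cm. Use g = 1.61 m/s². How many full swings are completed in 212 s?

T = 2π√(L/g) = 2π√(0.519/1.61) = 3.567 s.
Number of complete oscillations = ⌊212/3.567⌋ = ⌊59.43⌋ = 59.

59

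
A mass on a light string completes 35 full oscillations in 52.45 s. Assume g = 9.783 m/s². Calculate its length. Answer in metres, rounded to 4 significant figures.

0.5565 m

T = 52.45/35 = 1.4986 s.
From T = 2π√(L/g), L = gT²/(4π²) = 9.783 × 1.4986²/(4π²) = 0.5565 m.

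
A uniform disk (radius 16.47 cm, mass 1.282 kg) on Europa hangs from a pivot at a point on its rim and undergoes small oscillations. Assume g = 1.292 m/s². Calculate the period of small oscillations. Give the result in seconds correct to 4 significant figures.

2.748 s

I_cm = ½mr² = 0.017388 kg·m². The pivot is at distance d = 0.1647 m from the centre of mass.
By the parallel-axis theorem, I = I_cm + md² = 0.017388 + 0.034776 = 0.052163 kg·m².
T = 2π√(I/(mgd)) = 2π√(0.052163/(1.282 × 1.292 × 0.1647)) = 2.748 s.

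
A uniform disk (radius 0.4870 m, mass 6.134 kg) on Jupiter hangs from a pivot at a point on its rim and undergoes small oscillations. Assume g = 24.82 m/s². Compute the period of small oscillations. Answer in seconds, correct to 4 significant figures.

I_cm = ½mr² = 0.72740 kg·m². The pivot is at distance d = 0.4870 m from the centre of mass.
By the parallel-axis theorem, I = I_cm + md² = 0.72740 + 1.4548 = 2.1822 kg·m².
T = 2π√(I/(mgd)) = 2π√(2.1822/(6.134 × 24.82 × 0.4870)) = 1.078 s.

1.078 s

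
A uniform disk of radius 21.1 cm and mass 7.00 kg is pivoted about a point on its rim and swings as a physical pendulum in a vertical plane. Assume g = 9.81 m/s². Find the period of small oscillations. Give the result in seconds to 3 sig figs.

1.13 s

I_cm = ½mr² = 0.1558 kg·m². The pivot is at distance d = 0.211 m from the centre of mass.
By the parallel-axis theorem, I = I_cm + md² = 0.1558 + 0.3116 = 0.4675 kg·m².
T = 2π√(I/(mgd)) = 2π√(0.4675/(7.00 × 9.81 × 0.211)) = 1.13 s.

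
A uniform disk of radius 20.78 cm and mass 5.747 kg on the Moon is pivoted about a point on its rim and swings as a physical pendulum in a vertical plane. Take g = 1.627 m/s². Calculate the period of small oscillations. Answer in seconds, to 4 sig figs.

I_cm = ½mr² = 0.12408 kg·m². The pivot is at distance d = 0.2078 m from the centre of mass.
By the parallel-axis theorem, I = I_cm + md² = 0.12408 + 0.24816 = 0.37224 kg·m².
T = 2π√(I/(mgd)) = 2π√(0.37224/(5.747 × 1.627 × 0.2078)) = 2.750 s.

2.750 s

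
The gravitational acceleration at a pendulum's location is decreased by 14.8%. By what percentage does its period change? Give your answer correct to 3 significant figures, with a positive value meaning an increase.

8.34%

T ∝ 1/√g, so T'/T = 1/√(0.8520) = 1.083.
Percentage change in T = (1.083 − 1) × 100% = 8.34%.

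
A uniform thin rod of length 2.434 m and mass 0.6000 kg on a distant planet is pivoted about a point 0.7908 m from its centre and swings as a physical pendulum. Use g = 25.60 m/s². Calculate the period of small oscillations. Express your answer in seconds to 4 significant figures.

1.477 s

For a physical pendulum T = 2π√(I/(mgd)), with d = 0.79080 m from pivot to centre of mass.
I_cm = mL²/12 = 0.6000 × 2.434²/12 = 0.29622 kg·m²; I = I_cm + md² = 0.29622 + 0.6000 × 0.79080² = 0.67144 kg·m².
T = 2π√(0.67144/(0.6000 × 25.60 × 0.79080)) = 1.477 s.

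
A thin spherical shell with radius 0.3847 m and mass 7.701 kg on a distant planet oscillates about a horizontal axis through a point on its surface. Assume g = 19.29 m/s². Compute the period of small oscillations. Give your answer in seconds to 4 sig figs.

I_cm = (2/3)mr² = 0.75980 kg·m². The pivot is at distance d = 0.3847 m from the centre of mass.
By the parallel-axis theorem, I = I_cm + md² = 0.75980 + 1.1397 = 1.8995 kg·m².
T = 2π√(I/(mgd)) = 2π√(1.8995/(7.701 × 19.29 × 0.3847)) = 1.146 s.

1.146 s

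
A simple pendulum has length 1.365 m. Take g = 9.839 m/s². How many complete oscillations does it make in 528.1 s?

225

T = 2π√(L/g) = 2π√(1.365/9.839) = 2.3403 s.
Number of complete oscillations = ⌊528.1/2.3403⌋ = ⌊225.66⌋ = 225.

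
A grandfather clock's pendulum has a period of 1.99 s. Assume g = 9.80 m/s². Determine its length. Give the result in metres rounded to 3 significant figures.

0.983 m

From T = 2π√(L/g), L = gT²/(4π²) = 9.80 × 1.990²/(4π²) = 0.983 m.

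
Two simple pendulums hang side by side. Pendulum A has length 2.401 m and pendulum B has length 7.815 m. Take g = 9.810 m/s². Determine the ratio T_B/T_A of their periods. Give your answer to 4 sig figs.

T ∝ √L, so T_B/T_A = √(L_B/L_A) = √(7.815/2.401) = 1.804.

1.804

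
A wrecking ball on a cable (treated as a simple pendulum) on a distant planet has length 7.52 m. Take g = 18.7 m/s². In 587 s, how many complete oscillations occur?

T = 2π√(L/g) = 2π√(7.52/18.7) = 3.984 s.
Number of complete oscillations = ⌊587/3.984⌋ = ⌊147.3⌋ = 147.

147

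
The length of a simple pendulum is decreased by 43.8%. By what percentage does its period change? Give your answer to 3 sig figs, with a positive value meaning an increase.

-25.0%

T ∝ √L, so T'/T = √(0.5620) = 0.7497.
Percentage change in T = (0.7497 − 1) × 100% = -25.0%.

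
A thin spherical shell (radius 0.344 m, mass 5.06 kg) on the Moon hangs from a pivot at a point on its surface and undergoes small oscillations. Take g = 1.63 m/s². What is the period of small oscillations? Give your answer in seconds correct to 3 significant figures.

I_cm = (2/3)mr² = 0.3992 kg·m². The pivot is at distance d = 0.344 m from the centre of mass.
By the parallel-axis theorem, I = I_cm + md² = 0.3992 + 0.5988 = 0.9980 kg·m².
T = 2π√(I/(mgd)) = 2π√(0.9980/(5.06 × 1.63 × 0.344)) = 3.73 s.

3.73 s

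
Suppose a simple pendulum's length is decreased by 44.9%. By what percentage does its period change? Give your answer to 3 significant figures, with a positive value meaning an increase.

T ∝ √L, so T'/T = √(0.5510) = 0.7423.
Percentage change in T = (0.7423 − 1) × 100% = -25.8%.

-25.8%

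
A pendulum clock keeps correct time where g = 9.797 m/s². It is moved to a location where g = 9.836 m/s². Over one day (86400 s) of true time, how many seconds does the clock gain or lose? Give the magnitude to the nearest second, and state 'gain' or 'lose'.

The clock's period scales as T ∝ 1/√g, so T'/T = √(9.797/9.836) = 0.998016.
In 86400 s of true time the clock registers 86400/0.998016 = 86571.8 s, so it gains 172 s.

gain 172 s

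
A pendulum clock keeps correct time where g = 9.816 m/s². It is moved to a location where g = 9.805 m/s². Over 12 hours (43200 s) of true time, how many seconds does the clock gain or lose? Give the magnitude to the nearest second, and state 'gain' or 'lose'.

lose 24 s

The clock's period scales as T ∝ 1/√g, so T'/T = √(9.816/9.805) = 1.00056.
In 43200 s of true time the clock registers 43200/1.00056 = 43175.8 s, so it loses 24 s.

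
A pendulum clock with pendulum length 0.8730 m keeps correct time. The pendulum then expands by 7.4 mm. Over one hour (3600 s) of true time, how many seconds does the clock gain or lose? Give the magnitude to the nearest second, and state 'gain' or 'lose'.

lose 15 s

T ∝ √L, so T'/T = √(0.88040/0.8730) = 1.00423.
In 3600 s of true time the clock registers 3600/1.00423 = 3584.8 s, so it loses 15 s.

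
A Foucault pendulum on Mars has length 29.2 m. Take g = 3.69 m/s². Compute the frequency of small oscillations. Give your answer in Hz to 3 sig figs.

0.0566 Hz

T = 2π√(L/g) = 2π√(29.2/3.69) = 17.67 s, so f = 1/T = 0.0566 Hz.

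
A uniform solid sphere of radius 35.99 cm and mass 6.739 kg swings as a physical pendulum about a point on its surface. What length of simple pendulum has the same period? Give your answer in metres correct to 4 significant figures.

0.5039 m

The equivalent simple-pendulum length is L_eq = I/(md), where I is about the pivot and d = 0.35990 m.
I_cm = (2/5)mR² = 0.34916 kg·m², so I = I_cm + md² = 0.34916 + 0.87289 = 1.2220 kg·m².
L_eq = 1.2220/(6.739 × 0.35990) = 0.5039 m.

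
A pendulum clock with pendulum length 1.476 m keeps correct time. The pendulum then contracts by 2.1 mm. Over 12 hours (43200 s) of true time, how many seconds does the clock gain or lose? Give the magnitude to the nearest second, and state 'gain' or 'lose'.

gain 31 s

T ∝ √L, so T'/T = √(1.47390/1.476) = 0.999288.
In 43200 s of true time the clock registers 43200/0.999288 = 43230.8 s, so it gains 31 s.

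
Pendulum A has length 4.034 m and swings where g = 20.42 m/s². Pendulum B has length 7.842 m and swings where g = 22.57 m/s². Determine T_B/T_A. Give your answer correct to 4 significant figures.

T = 2π√(L/g), so T_B/T_A = √((L_B/g_B)/(L_A/g_A)) = √((7.842/22.57)/(4.034/20.42)) = 1.326.

1.326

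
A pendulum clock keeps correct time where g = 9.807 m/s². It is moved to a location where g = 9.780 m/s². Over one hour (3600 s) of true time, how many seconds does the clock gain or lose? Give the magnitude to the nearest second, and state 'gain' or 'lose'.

The clock's period scales as T ∝ 1/√g, so T'/T = √(9.807/9.780) = 1.00138.
In 3600 s of true time the clock registers 3600/1.00138 = 3595.0 s, so it loses 5 s.

lose 5 s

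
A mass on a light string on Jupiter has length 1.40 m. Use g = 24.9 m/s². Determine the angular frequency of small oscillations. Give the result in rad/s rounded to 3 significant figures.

4.22 rad/s

ω = √(g/L) = √(24.9/1.40) = 4.22 rad/s.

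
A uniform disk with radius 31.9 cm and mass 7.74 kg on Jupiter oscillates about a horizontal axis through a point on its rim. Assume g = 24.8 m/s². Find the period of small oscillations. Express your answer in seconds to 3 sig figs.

0.873 s

I_cm = ½mr² = 0.3938 kg·m². The pivot is at distance d = 0.319 m from the centre of mass.
By the parallel-axis theorem, I = I_cm + md² = 0.3938 + 0.7876 = 1.181 kg·m².
T = 2π√(I/(mgd)) = 2π√(1.181/(7.74 × 24.8 × 0.319)) = 0.873 s.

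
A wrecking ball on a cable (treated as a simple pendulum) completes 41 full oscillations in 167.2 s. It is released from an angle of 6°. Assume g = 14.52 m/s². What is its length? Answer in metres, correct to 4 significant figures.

6.117 m

T = 167.2/41 = 4.0780 s.
From T = 2π√(L/g), L = gT²/(4π²) = 14.52 × 4.0780²/(4π²) = 6.117 m.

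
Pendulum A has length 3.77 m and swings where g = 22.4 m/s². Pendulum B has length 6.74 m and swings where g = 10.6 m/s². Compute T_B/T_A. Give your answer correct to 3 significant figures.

1.94

T = 2π√(L/g), so T_B/T_A = √((L_B/g_B)/(L_A/g_A)) = √((6.74/10.6)/(3.77/22.4)) = 1.94.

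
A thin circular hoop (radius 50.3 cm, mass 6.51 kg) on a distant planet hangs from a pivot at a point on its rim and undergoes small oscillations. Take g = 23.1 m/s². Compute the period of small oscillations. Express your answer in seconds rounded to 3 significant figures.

1.31 s

I_cm = mr² = 1.647 kg·m². The pivot is at distance d = 0.503 m from the centre of mass.
By the parallel-axis theorem, I = I_cm + md² = 1.647 + 1.647 = 3.294 kg·m².
T = 2π√(I/(mgd)) = 2π√(3.294/(6.51 × 23.1 × 0.503)) = 1.31 s.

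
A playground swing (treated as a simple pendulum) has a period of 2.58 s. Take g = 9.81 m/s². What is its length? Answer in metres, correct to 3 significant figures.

From T = 2π√(L/g), L = gT²/(4π²) = 9.81 × 2.580²/(4π²) = 1.65 m.

1.65 m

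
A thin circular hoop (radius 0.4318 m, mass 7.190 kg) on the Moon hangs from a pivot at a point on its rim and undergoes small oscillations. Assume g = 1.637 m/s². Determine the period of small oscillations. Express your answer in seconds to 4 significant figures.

4.564 s

I_cm = mr² = 1.3406 kg·m². The pivot is at distance d = 0.4318 m from the centre of mass.
By the parallel-axis theorem, I = I_cm + md² = 1.3406 + 1.3406 = 2.6812 kg·m².
T = 2π√(I/(mgd)) = 2π√(2.6812/(7.190 × 1.637 × 0.4318)) = 4.564 s.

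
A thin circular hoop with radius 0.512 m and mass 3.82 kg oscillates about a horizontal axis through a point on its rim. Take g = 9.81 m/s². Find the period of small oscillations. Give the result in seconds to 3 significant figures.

2.03 s

I_cm = mr² = 1.001 kg·m². The pivot is at distance d = 0.512 m from the centre of mass.
By the parallel-axis theorem, I = I_cm + md² = 1.001 + 1.001 = 2.003 kg·m².
T = 2π√(I/(mgd)) = 2π√(2.003/(3.82 × 9.81 × 0.512)) = 2.03 s.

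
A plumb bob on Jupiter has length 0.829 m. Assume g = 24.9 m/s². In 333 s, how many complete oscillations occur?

290

T = 2π√(L/g) = 2π√(0.829/24.9) = 1.146 s.
Number of complete oscillations = ⌊333/1.146⌋ = ⌊290.5⌋ = 290.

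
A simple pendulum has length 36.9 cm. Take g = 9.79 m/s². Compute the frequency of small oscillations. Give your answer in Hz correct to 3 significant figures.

T = 2π√(L/g) = 2π√(0.369/9.79) = 1.220 s, so f = 1/T = 0.820 Hz.

0.820 Hz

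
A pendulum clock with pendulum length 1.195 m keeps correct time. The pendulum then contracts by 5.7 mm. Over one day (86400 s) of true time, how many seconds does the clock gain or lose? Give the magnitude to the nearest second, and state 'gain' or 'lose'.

gain 207 s

T ∝ √L, so T'/T = √(1.18930/1.195) = 0.997612.
In 86400 s of true time the clock registers 86400/0.997612 = 86606.8 s, so it gains 207 s.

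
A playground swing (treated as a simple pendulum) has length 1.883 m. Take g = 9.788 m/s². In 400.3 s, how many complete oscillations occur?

T = 2π√(L/g) = 2π√(1.883/9.788) = 2.7559 s.
Number of complete oscillations = ⌊400.3/2.7559⌋ = ⌊145.25⌋ = 145.

145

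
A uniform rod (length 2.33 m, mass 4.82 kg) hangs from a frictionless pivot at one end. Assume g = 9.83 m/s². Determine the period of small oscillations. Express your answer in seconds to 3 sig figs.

2.50 s

For a physical pendulum T = 2π√(I/(mgd)), with d = 1.165 m from pivot to centre of mass.
I_cm = mL²/12 = 4.82 × 2.33²/12 = 2.181 kg·m²; I = I_cm + md² = 2.181 + 4.82 × 1.165² = 8.722 kg·m².
T = 2π√(8.722/(4.82 × 9.83 × 1.165)) = 2.50 s.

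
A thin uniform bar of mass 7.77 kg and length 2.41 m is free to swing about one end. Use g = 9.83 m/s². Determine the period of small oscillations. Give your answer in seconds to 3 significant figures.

2.54 s

For a physical pendulum T = 2π√(I/(mgd)), with d = 1.205 m from pivot to centre of mass.
I_cm = mL²/12 = 7.77 × 2.41²/12 = 3.761 kg·m²; I = I_cm + md² = 3.761 + 7.77 × 1.205² = 15.04 kg·m².
T = 2π√(15.04/(7.77 × 9.83 × 1.205)) = 2.54 s.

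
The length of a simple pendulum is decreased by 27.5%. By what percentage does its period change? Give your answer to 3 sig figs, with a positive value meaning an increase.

-14.9%

T ∝ √L, so T'/T = √(0.7250) = 0.8515.
Percentage change in T = (0.8515 − 1) × 100% = -14.9%.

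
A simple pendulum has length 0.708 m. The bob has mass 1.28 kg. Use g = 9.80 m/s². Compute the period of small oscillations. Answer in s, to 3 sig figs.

T = 2π√(L/g) = 2π√(0.708/9.80) = 2π × 0.2688 = 1.69 s.

1.69 s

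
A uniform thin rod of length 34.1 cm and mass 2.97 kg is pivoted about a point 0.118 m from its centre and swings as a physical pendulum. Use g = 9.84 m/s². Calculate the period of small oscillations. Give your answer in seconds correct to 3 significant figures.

0.896 s

For a physical pendulum T = 2π√(I/(mgd)), with d = 0.1180 m from pivot to centre of mass.
I_cm = mL²/12 = 2.97 × 0.341²/12 = 0.02878 kg·m²; I = I_cm + md² = 0.02878 + 2.97 × 0.1180² = 0.07013 kg·m².
T = 2π√(0.07013/(2.97 × 9.84 × 0.1180)) = 0.896 s.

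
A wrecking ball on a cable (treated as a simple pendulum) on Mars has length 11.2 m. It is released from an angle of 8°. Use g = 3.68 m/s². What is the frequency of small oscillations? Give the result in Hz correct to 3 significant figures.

T = 2π√(L/g) = 2π√(11.2/3.68) = 10.96 s, so f = 1/T = 0.0912 Hz.

0.0912 Hz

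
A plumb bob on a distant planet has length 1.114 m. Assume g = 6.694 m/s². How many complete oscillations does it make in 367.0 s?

T = 2π√(L/g) = 2π√(1.114/6.694) = 2.5632 s.
Number of complete oscillations = ⌊367.0/2.5632⌋ = ⌊143.18⌋ = 143.

143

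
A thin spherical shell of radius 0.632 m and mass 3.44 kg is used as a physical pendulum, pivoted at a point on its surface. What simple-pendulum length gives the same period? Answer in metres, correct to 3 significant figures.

1.05 m

The equivalent simple-pendulum length is L_eq = I/(md), where I is about the pivot and d = 0.6320 m.
I_cm = (2/3)mR² = 0.9160 kg·m², so I = I_cm + md² = 0.9160 + 1.374 = 2.290 kg·m².
L_eq = 2.290/(3.44 × 0.6320) = 1.05 m.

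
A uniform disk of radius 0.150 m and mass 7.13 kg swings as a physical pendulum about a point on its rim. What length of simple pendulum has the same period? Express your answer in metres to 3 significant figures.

0.225 m

The equivalent simple-pendulum length is L_eq = I/(md), where I is about the pivot and d = 0.1500 m.
I_cm = ½mR² = 0.08021 kg·m², so I = I_cm + md² = 0.08021 + 0.1604 = 0.2406 kg·m².
L_eq = 0.2406/(7.13 × 0.1500) = 0.225 m.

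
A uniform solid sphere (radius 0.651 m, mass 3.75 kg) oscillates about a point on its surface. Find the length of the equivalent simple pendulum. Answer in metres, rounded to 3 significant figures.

0.911 m

The equivalent simple-pendulum length is L_eq = I/(md), where I is about the pivot and d = 0.6510 m.
I_cm = (2/5)mR² = 0.6357 kg·m², so I = I_cm + md² = 0.6357 + 1.589 = 2.225 kg·m².
L_eq = 2.225/(3.75 × 0.6510) = 0.911 m.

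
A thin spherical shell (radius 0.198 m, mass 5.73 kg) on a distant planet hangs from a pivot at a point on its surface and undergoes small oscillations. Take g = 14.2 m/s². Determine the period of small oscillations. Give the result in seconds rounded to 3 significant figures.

0.958 s

I_cm = (2/3)mr² = 0.1498 kg·m². The pivot is at distance d = 0.198 m from the centre of mass.
By the parallel-axis theorem, I = I_cm + md² = 0.1498 + 0.2246 = 0.3744 kg·m².
T = 2π√(I/(mgd)) = 2π√(0.3744/(5.73 × 14.2 × 0.198)) = 0.958 s.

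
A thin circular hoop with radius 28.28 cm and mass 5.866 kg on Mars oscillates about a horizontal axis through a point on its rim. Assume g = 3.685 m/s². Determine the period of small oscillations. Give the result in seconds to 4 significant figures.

2.462 s

I_cm = mr² = 0.46914 kg·m². The pivot is at distance d = 0.2828 m from the centre of mass.
By the parallel-axis theorem, I = I_cm + md² = 0.46914 + 0.46914 = 0.93828 kg·m².
T = 2π√(I/(mgd)) = 2π√(0.93828/(5.866 × 3.685 × 0.2828)) = 2.462 s.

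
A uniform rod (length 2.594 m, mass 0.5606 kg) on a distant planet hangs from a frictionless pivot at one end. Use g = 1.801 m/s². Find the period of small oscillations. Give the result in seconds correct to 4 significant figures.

6.157 s

For a physical pendulum T = 2π√(I/(mgd)), with d = 1.2970 m from pivot to centre of mass.
I_cm = mL²/12 = 0.5606 × 2.594²/12 = 0.31435 kg·m²; I = I_cm + md² = 0.31435 + 0.5606 × 1.2970² = 1.2574 kg·m².
T = 2π√(1.2574/(0.5606 × 1.801 × 1.2970)) = 6.157 s.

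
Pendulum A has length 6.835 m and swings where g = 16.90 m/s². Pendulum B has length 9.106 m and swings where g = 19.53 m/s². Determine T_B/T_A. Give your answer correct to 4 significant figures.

T = 2π√(L/g), so T_B/T_A = √((L_B/g_B)/(L_A/g_A)) = √((9.106/19.53)/(6.835/16.90)) = 1.074.

1.074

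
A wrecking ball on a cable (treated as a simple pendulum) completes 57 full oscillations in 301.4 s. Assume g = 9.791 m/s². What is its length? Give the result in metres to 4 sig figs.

6.934 m

T = 301.4/57 = 5.2877 s.
From T = 2π√(L/g), L = gT²/(4π²) = 9.791 × 5.2877²/(4π²) = 6.934 m.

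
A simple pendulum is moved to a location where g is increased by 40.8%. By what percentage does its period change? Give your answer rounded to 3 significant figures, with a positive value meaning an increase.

-15.7%

T ∝ 1/√g, so T'/T = 1/√(1.408) = 0.8427.
Percentage change in T = (0.8427 − 1) × 100% = -15.7%.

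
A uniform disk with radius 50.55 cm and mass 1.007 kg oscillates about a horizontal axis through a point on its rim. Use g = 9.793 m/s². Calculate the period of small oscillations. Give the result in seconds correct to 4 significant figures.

1.748 s

I_cm = ½mr² = 0.12866 kg·m². The pivot is at distance d = 0.5055 m from the centre of mass.
By the parallel-axis theorem, I = I_cm + md² = 0.12866 + 0.25732 = 0.38598 kg·m².
T = 2π√(I/(mgd)) = 2π√(0.38598/(1.007 × 9.793 × 0.5055)) = 1.748 s.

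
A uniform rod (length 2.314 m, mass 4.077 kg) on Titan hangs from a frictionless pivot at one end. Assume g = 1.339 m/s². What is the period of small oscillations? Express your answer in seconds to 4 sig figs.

6.744 s

For a physical pendulum T = 2π√(I/(mgd)), with d = 1.1570 m from pivot to centre of mass.
I_cm = mL²/12 = 4.077 × 2.314²/12 = 1.8192 kg·m²; I = I_cm + md² = 1.8192 + 4.077 × 1.1570² = 7.2769 kg·m².
T = 2π√(7.2769/(4.077 × 1.339 × 1.1570)) = 6.744 s.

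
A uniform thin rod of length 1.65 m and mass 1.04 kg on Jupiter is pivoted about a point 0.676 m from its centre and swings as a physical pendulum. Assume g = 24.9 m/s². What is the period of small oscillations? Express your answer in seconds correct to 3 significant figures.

1.27 s

For a physical pendulum T = 2π√(I/(mgd)), with d = 0.6760 m from pivot to centre of mass.
I_cm = mL²/12 = 1.04 × 1.65²/12 = 0.2359 kg·m²; I = I_cm + md² = 0.2359 + 1.04 × 0.6760² = 0.7112 kg·m².
T = 2π√(0.7112/(1.04 × 24.9 × 0.6760)) = 1.27 s.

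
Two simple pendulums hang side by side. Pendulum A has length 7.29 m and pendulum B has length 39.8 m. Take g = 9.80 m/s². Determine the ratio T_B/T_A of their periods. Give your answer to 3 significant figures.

2.34

T ∝ √L, so T_B/T_A = √(L_B/L_A) = √(39.8/7.29) = 2.34.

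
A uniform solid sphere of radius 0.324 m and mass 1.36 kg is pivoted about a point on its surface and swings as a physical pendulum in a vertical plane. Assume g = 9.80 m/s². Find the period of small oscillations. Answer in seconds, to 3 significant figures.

1.35 s

I_cm = (2/5)mr² = 0.05711 kg·m². The pivot is at distance d = 0.324 m from the centre of mass.
By the parallel-axis theorem, I = I_cm + md² = 0.05711 + 0.1428 = 0.1999 kg·m².
T = 2π√(I/(mgd)) = 2π√(0.1999/(1.36 × 9.80 × 0.324)) = 1.35 s.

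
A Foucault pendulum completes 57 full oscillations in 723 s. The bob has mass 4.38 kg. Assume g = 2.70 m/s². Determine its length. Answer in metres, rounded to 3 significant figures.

11.0 m

T = 723/57 = 12.68 s.
From T = 2π√(L/g), L = gT²/(4π²) = 2.70 × 12.68²/(4π²) = 11.0 m.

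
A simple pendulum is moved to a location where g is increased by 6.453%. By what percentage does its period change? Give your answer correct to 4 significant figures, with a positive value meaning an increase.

-3.078%

T ∝ 1/√g, so T'/T = 1/√(1.0645) = 0.96922.
Percentage change in T = (0.96922 − 1) × 100% = -3.078%.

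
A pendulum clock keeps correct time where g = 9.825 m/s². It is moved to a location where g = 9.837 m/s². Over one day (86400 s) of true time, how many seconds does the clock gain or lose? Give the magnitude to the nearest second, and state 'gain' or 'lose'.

gain 53 s

The clock's period scales as T ∝ 1/√g, so T'/T = √(9.825/9.837) = 0.999390.
In 86400 s of true time the clock registers 86400/0.999390 = 86452.7 s, so it gains 53 s.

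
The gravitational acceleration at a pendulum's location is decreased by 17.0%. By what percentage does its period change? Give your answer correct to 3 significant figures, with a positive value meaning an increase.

9.76%

T ∝ 1/√g, so T'/T = 1/√(0.8300) = 1.098.
Percentage change in T = (1.098 − 1) × 100% = 9.76%.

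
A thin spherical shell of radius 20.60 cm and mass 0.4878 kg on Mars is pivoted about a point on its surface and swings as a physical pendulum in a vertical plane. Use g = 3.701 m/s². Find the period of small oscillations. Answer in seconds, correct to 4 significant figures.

I_cm = (2/3)mr² = 0.013800 kg·m². The pivot is at distance d = 0.2060 m from the centre of mass.
By the parallel-axis theorem, I = I_cm + md² = 0.013800 + 0.020700 = 0.034500 kg·m².
T = 2π√(I/(mgd)) = 2π√(0.034500/(0.4878 × 3.701 × 0.2060)) = 1.914 s.

1.914 s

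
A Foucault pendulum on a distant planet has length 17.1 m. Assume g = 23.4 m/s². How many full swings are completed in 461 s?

T = 2π√(L/g) = 2π√(17.1/23.4) = 5.371 s.
Number of complete oscillations = ⌊461/5.371⌋ = ⌊85.83⌋ = 85.

85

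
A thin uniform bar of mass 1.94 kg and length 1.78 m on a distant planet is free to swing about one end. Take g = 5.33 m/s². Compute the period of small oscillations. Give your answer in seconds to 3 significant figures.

2.96 s

For a physical pendulum T = 2π√(I/(mgd)), with d = 0.8900 m from pivot to centre of mass.
I_cm = mL²/12 = 1.94 × 1.78²/12 = 0.5122 kg·m²; I = I_cm + md² = 0.5122 + 1.94 × 0.8900² = 2.049 kg·m².
T = 2π√(2.049/(1.94 × 5.33 × 0.8900)) = 2.96 s.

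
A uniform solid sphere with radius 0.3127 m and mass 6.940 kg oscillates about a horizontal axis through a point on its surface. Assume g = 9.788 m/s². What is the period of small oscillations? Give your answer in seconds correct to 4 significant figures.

I_cm = (2/5)mr² = 0.27144 kg·m². The pivot is at distance d = 0.3127 m from the centre of mass.
By the parallel-axis theorem, I = I_cm + md² = 0.27144 + 0.67860 = 0.95004 kg·m².
T = 2π√(I/(mgd)) = 2π√(0.95004/(6.940 × 9.788 × 0.3127)) = 1.329 s.

1.329 s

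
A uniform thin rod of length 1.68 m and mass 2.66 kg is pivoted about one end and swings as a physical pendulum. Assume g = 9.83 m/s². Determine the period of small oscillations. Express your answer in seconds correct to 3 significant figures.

For a physical pendulum T = 2π√(I/(mgd)), with d = 0.8400 m from pivot to centre of mass.
I_cm = mL²/12 = 2.66 × 1.68²/12 = 0.6256 kg·m²; I = I_cm + md² = 0.6256 + 2.66 × 0.8400² = 2.503 kg·m².
T = 2π√(2.503/(2.66 × 9.83 × 0.8400)) = 2.12 s.

2.12 s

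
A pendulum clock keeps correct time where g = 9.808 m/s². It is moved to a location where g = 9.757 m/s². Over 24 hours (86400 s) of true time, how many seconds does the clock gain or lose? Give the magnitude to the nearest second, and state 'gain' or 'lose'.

The clock's period scales as T ∝ 1/√g, so T'/T = √(9.808/9.757) = 1.00261.
In 86400 s of true time the clock registers 86400/1.00261 = 86175.1 s, so it loses 225 s.

lose 225 s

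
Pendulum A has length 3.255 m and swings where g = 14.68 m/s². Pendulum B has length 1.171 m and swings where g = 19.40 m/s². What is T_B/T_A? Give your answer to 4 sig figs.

T = 2π√(L/g), so T_B/T_A = √((L_B/g_B)/(L_A/g_A)) = √((1.171/19.40)/(3.255/14.68)) = 0.5218.

0.5218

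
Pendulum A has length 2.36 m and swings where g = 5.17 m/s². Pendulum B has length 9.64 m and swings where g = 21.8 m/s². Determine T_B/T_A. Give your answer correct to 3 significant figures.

0.984

T = 2π√(L/g), so T_B/T_A = √((L_B/g_B)/(L_A/g_A)) = √((9.64/21.8)/(2.36/5.17)) = 0.984.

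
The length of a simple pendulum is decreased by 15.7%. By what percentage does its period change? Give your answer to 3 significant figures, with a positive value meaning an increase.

T ∝ √L, so T'/T = √(0.8430) = 0.9182.
Percentage change in T = (0.9182 − 1) × 100% = -8.18%.

-8.18%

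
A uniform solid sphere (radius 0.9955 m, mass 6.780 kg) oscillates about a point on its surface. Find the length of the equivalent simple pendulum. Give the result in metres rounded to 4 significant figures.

The equivalent simple-pendulum length is L_eq = I/(md), where I is about the pivot and d = 0.99550 m.
I_cm = (2/5)mR² = 2.6876 kg·m², so I = I_cm + md² = 2.6876 + 6.7191 = 9.4068 kg·m².
L_eq = 9.4068/(6.780 × 0.99550) = 1.394 m.

1.394 m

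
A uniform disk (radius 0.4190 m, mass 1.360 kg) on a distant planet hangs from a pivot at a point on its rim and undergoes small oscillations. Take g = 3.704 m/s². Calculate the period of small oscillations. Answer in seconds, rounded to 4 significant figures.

I_cm = ½mr² = 0.11938 kg·m². The pivot is at distance d = 0.4190 m from the centre of mass.
By the parallel-axis theorem, I = I_cm + md² = 0.11938 + 0.23876 = 0.35814 kg·m².
T = 2π√(I/(mgd)) = 2π√(0.35814/(1.360 × 3.704 × 0.4190)) = 2.588 s.

2.588 s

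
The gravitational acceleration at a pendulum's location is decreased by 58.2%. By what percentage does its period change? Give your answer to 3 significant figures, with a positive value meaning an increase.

T ∝ 1/√g, so T'/T = 1/√(0.4180) = 1.547.
Percentage change in T = (1.547 − 1) × 100% = 54.7%.

54.7%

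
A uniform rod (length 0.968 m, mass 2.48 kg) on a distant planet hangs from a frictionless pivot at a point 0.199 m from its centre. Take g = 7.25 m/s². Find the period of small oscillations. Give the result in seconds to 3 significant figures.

For a physical pendulum T = 2π√(I/(mgd)), with d = 0.1990 m from pivot to centre of mass.
I_cm = mL²/12 = 2.48 × 0.968²/12 = 0.1937 kg·m²; I = I_cm + md² = 0.1937 + 2.48 × 0.1990² = 0.2919 kg·m².
T = 2π√(0.2919/(2.48 × 7.25 × 0.1990)) = 1.79 s.

1.79 s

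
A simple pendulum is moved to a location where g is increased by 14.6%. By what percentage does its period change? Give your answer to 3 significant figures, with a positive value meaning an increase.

T ∝ 1/√g, so T'/T = 1/√(1.146) = 0.9341.
Percentage change in T = (0.9341 − 1) × 100% = -6.59%.

-6.59%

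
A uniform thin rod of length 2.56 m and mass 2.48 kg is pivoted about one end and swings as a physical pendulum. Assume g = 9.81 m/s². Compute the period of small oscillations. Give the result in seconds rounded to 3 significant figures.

2.62 s

For a physical pendulum T = 2π√(I/(mgd)), with d = 1.280 m from pivot to centre of mass.
I_cm = mL²/12 = 2.48 × 2.56²/12 = 1.354 kg·m²; I = I_cm + md² = 1.354 + 2.48 × 1.280² = 5.418 kg·m².
T = 2π√(5.418/(2.48 × 9.81 × 1.280)) = 2.62 s.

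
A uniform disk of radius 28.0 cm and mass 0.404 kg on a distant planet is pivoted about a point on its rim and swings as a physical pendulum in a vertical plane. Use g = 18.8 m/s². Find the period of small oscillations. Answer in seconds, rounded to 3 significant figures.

0.939 s

I_cm = ½mr² = 0.01584 kg·m². The pivot is at distance d = 0.280 m from the centre of mass.
By the parallel-axis theorem, I = I_cm + md² = 0.01584 + 0.03167 = 0.04751 kg·m².
T = 2π√(I/(mgd)) = 2π√(0.04751/(0.404 × 18.8 × 0.280)) = 0.939 s.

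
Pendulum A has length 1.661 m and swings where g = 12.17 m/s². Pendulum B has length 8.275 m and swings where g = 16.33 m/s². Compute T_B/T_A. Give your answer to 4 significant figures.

T = 2π√(L/g), so T_B/T_A = √((L_B/g_B)/(L_A/g_A)) = √((8.275/16.33)/(1.661/12.17)) = 1.927.

1.927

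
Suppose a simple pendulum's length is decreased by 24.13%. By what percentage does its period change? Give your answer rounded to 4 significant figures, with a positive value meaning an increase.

T ∝ √L, so T'/T = √(0.75870) = 0.87103.
Percentage change in T = (0.87103 − 1) × 100% = -12.90%.

-12.90%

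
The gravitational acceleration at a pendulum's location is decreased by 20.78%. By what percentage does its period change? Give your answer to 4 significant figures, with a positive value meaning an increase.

12.35%

T ∝ 1/√g, so T'/T = 1/√(0.79220) = 1.1235.
Percentage change in T = (1.1235 − 1) × 100% = 12.35%.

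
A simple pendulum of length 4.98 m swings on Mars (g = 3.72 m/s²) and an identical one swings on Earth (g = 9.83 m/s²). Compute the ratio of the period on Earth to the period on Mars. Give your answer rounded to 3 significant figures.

T ∝ 1/√g, so T₂/T₁ = √(g₁/g₂) = √(3.72/9.83) = 0.615.

0.615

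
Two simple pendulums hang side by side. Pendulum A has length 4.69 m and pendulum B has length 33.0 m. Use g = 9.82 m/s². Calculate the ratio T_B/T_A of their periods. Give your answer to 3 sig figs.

2.65

T ∝ √L, so T_B/T_A = √(L_B/L_A) = √(33.0/4.69) = 2.65.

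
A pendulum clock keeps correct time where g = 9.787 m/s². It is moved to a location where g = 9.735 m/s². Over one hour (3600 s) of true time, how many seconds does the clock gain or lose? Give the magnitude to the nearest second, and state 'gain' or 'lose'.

The clock's period scales as T ∝ 1/√g, so T'/T = √(9.787/9.735) = 1.00267.
In 3600 s of true time the clock registers 3600/1.00267 = 3590.4 s, so it loses 10 s.

lose 10 s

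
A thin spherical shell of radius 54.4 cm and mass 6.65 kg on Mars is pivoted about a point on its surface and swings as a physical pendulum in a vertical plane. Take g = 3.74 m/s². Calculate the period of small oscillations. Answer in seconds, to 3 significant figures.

3.09 s

I_cm = (2/3)mr² = 1.312 kg·m². The pivot is at distance d = 0.544 m from the centre of mass.
By the parallel-axis theorem, I = I_cm + md² = 1.312 + 1.968 = 3.280 kg·m².
T = 2π√(I/(mgd)) = 2π√(3.280/(6.65 × 3.74 × 0.544)) = 3.09 s.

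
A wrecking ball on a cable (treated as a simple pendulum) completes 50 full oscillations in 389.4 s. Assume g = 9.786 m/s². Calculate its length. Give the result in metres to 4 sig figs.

T = 389.4/50 = 7.7880 s.
From T = 2π√(L/g), L = gT²/(4π²) = 9.786 × 7.7880²/(4π²) = 15.03 m.

15.03 m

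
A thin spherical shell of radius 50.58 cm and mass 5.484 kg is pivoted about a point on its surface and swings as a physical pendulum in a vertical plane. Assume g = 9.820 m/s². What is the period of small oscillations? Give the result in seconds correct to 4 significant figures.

I_cm = (2/3)mr² = 0.93533 kg·m². The pivot is at distance d = 0.5058 m from the centre of mass.
By the parallel-axis theorem, I = I_cm + md² = 0.93533 + 1.4030 = 2.3383 kg·m².
T = 2π√(I/(mgd)) = 2π√(2.3383/(5.484 × 9.820 × 0.5058)) = 1.841 s.

1.841 s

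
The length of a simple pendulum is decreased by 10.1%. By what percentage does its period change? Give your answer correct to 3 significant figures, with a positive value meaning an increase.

-5.18%

T ∝ √L, so T'/T = √(0.8990) = 0.9482.
Percentage change in T = (0.9482 − 1) × 100% = -5.18%.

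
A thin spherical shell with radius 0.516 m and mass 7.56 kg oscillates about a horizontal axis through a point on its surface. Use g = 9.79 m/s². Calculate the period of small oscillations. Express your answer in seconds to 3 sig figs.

I_cm = (2/3)mr² = 1.342 kg·m². The pivot is at distance d = 0.516 m from the centre of mass.
By the parallel-axis theorem, I = I_cm + md² = 1.342 + 2.013 = 3.355 kg·m².
T = 2π√(I/(mgd)) = 2π√(3.355/(7.56 × 9.79 × 0.516)) = 1.86 s.

1.86 s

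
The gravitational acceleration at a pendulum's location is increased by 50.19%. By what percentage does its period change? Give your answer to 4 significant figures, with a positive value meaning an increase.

-18.40%

T ∝ 1/√g, so T'/T = 1/√(1.5019) = 0.81598.
Percentage change in T = (0.81598 − 1) × 100% = -18.40%.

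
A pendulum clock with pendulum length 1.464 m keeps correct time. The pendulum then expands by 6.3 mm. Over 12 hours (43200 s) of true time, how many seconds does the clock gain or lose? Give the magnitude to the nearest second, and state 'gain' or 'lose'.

lose 93 s

T ∝ √L, so T'/T = √(1.47030/1.464) = 1.00215.
In 43200 s of true time the clock registers 43200/1.00215 = 43107.3 s, so it loses 93 s.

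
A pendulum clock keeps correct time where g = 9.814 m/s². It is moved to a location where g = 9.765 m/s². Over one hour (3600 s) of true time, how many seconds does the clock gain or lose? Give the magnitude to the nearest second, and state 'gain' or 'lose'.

lose 9 s

The clock's period scales as T ∝ 1/√g, so T'/T = √(9.814/9.765) = 1.00251.
In 3600 s of true time the clock registers 3600/1.00251 = 3591.0 s, so it loses 9 s.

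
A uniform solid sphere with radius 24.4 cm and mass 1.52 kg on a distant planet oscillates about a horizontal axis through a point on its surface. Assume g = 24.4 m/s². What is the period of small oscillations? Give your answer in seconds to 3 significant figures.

0.743 s

I_cm = (2/5)mr² = 0.03620 kg·m². The pivot is at distance d = 0.244 m from the centre of mass.
By the parallel-axis theorem, I = I_cm + md² = 0.03620 + 0.09049 = 0.1267 kg·m².
T = 2π√(I/(mgd)) = 2π√(0.1267/(1.52 × 24.4 × 0.244)) = 0.743 s.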